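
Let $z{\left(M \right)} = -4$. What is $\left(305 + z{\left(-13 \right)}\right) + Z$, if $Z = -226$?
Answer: $75$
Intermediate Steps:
$\left(305 + z{\left(-13 \right)}\right) + Z = \left(305 - 4\right) - 226 = 301 - 226 = 75$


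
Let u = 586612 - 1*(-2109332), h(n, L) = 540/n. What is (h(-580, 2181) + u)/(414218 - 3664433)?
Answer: -26060783/31418745 ≈ -0.82947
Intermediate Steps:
u = 2695944 (u = 586612 + 2109332 = 2695944)
(h(-580, 2181) + u)/(414218 - 3664433) = (540/(-580) + 2695944)/(414218 - 3664433) = (540*(-1/580) + 2695944)/(-3250215) = (-27/29 + 2695944)*(-1/3250215) = (78182349/29)*(-1/3250215) = -26060783/31418745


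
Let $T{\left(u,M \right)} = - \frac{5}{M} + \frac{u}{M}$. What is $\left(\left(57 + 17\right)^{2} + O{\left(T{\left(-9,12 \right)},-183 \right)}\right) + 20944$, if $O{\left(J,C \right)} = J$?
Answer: $\frac{158513}{6} \approx 26419.0$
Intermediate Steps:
$\left(\left(57 + 17\right)^{2} + O{\left(T{\left(-9,12 \right)},-183 \right)}\right) + 20944 = \left(\left(57 + 17\right)^{2} + \frac{-5 - 9}{12}\right) + 20944 = \left(74^{2} + \frac{1}{12} \left(-14\right)\right) + 20944 = \left(5476 - \frac{7}{6}\right) + 20944 = \frac{32849}{6} + 20944 = \frac{158513}{6}$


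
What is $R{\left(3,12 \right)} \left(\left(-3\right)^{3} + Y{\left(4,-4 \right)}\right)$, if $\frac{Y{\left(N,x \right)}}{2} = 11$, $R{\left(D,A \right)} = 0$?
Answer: $0$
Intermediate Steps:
$Y{\left(N,x \right)} = 22$ ($Y{\left(N,x \right)} = 2 \cdot 11 = 22$)
$R{\left(3,12 \right)} \left(\left(-3\right)^{3} + Y{\left(4,-4 \right)}\right) = 0 \left(\left(-3\right)^{3} + 22\right) = 0 \left(-27 + 22\right) = 0 \left(-5\right) = 0$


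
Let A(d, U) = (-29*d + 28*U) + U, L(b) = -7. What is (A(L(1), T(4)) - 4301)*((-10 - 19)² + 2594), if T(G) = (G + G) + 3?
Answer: -12980865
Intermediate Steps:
T(G) = 3 + 2*G (T(G) = 2*G + 3 = 3 + 2*G)
A(d, U) = -29*d + 29*U
(A(L(1), T(4)) - 4301)*((-10 - 19)² + 2594) = ((-29*(-7) + 29*(3 + 2*4)) - 4301)*((-10 - 19)² + 2594) = ((203 + 29*(3 + 8)) - 4301)*((-29)² + 2594) = ((203 + 29*11) - 4301)*(841 + 2594) = ((203 + 319) - 4301)*3435 = (522 - 4301)*3435 = -3779*3435 = -12980865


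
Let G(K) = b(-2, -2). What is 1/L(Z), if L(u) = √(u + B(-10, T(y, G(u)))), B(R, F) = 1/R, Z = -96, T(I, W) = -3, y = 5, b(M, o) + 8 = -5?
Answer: -I*√10/31 ≈ -0.10201*I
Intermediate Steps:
b(M, o) = -13 (b(M, o) = -8 - 5 = -13)
G(K) = -13
B(R, F) = 1/R
L(u) = √(-⅒ + u) (L(u) = √(u + 1/(-10)) = √(u - ⅒) = √(-⅒ + u))
1/L(Z) = 1/(√(-10 + 100*(-96))/10) = 1/(√(-10 - 9600)/10) = 1/(√(-9610)/10) = 1/((31*I*√10)/10) = 1/(31*I*√10/10) = -I*√10/31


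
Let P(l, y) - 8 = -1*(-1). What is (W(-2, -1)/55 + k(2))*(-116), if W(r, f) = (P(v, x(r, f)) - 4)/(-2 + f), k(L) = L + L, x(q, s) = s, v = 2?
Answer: -15196/33 ≈ -460.48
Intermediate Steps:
P(l, y) = 9 (P(l, y) = 8 - 1*(-1) = 8 + 1 = 9)
k(L) = 2*L
W(r, f) = 5/(-2 + f) (W(r, f) = (9 - 4)/(-2 + f) = 5/(-2 + f))
(W(-2, -1)/55 + k(2))*(-116) = ((5/(-2 - 1))/55 + 2*2)*(-116) = ((5/(-3))*(1/55) + 4)*(-116) = ((5*(-1/3))*(1/55) + 4)*(-116) = (-5/3*1/55 + 4)*(-116) = (-1/33 + 4)*(-116) = (131/33)*(-116) = -15196/33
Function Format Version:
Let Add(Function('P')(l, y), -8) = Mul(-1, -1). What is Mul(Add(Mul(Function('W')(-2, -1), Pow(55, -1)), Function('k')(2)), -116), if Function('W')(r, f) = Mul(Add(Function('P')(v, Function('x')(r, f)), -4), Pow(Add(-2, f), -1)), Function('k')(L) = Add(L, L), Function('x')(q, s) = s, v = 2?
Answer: Rational(-15196, 33) ≈ -460.48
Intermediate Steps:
Function('P')(l, y) = 9 (Function('P')(l, y) = Add(8, Mul(-1, -1)) = Add(8, 1) = 9)
Function('k')(L) = Mul(2, L)
Function('W')(r, f) = Mul(5, Pow(Add(-2, f), -1)) (Function('W')(r, f) = Mul(Add(9, -4), Pow(Add(-2, f), -1)) = Mul(5, Pow(Add(-2, f), -1)))
Mul(Add(Mul(Function('W')(-2, -1), Pow(55, -1)), Function('k')(2)), -116) = Mul(Add(Mul(Mul(5, Pow(Add(-2, -1), -1)), Pow(55, -1)), Mul(2, 2)), -116) = Mul(Add(Mul(Mul(5, Pow(-3, -1)), Rational(1, 55)), 4), -116) = Mul(Add(Mul(Mul(5, Rational(-1, 3)), Rational(1, 55)), 4), -116) = Mul(Add(Mul(Rational(-5, 3), Rational(1, 55)), 4), -116) = Mul(Add(Rational(-1, 33), 4), -116) = Mul(Rational(131, 33), -116) = Rational(-15196, 33)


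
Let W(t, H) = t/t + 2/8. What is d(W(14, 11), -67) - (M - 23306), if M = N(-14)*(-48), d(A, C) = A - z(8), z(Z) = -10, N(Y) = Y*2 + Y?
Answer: 85205/4 ≈ 21301.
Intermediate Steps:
N(Y) = 3*Y (N(Y) = 2*Y + Y = 3*Y)
W(t, H) = 5/4 (W(t, H) = 1 + 2*(1/8) = 1 + 1/4 = 5/4)
d(A, C) = 10 + A (d(A, C) = A - 1*(-10) = A + 10 = 10 + A)
M = 2016 (M = (3*(-14))*(-48) = -42*(-48) = 2016)
d(W(14, 11), -67) - (M - 23306) = (10 + 5/4) - (2016 - 23306) = 45/4 - 1*(-21290) = 45/4 + 21290 = 85205/4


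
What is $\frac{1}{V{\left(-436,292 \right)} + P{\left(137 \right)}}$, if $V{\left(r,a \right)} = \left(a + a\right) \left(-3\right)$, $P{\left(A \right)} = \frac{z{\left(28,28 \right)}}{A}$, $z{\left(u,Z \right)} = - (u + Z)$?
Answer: $- \frac{137}{240080} \approx -0.00057064$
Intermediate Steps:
$z{\left(u,Z \right)} = - Z - u$ ($z{\left(u,Z \right)} = - (Z + u) = - Z - u$)
$P{\left(A \right)} = - \frac{56}{A}$ ($P{\left(A \right)} = \frac{\left(-1\right) 28 - 28}{A} = \frac{-28 - 28}{A} = - \frac{56}{A}$)
$V{\left(r,a \right)} = - 6 a$ ($V{\left(r,a \right)} = 2 a \left(-3\right) = - 6 a$)
$\frac{1}{V{\left(-436,292 \right)} + P{\left(137 \right)}} = \frac{1}{\left(-6\right) 292 - \frac{56}{137}} = \frac{1}{-1752 - \frac{56}{137}} = \frac{1}{- \frac{240080}{137}} = - \frac{137}{240080}$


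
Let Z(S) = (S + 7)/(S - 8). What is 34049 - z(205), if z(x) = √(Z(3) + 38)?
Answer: 34043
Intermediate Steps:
Z(S) = (7 + S)/(-8 + S)
z(x) = 6 (z(x) = √((7 + 3)/(-8 + 3) + 38) = √(10/(-5) + 38) = √(-⅕*10 + 38) = √(-2 + 38) = √36 = 6)
34049 - z(205) = 34049 - 1*6 = 34049 - 6 = 34043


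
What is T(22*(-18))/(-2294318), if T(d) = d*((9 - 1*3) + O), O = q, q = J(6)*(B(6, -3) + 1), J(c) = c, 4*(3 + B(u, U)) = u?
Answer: 594/1147159 ≈ 0.00051780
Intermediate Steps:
B(u, U) = -3 + u/4
q = -3 (q = 6*((-3 + (1/4)*6) + 1) = 6*((-3 + 3/2) + 1) = 6*(-3/2 + 1) = 6*(-1/2) = -3)
O = -3
T(d) = 3*d (T(d) = d*((9 - 1*3) - 3) = d*((9 - 3) - 3) = d*(6 - 3) = d*3 = 3*d)
T(22*(-18))/(-2294318) = (3*(22*(-18)))/(-2294318) = (3*(-396))*(-1/2294318) = -1188*(-1/2294318) = 594/1147159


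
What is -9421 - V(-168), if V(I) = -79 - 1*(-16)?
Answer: -9358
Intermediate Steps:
V(I) = -63 (V(I) = -79 + 16 = -63)
-9421 - V(-168) = -9421 - 1*(-63) = -9421 + 63 = -9358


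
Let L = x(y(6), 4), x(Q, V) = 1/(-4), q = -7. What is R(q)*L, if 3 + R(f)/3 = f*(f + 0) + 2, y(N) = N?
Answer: -36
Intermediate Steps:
x(Q, V) = -1/4
L = -1/4 ≈ -0.25000
R(f) = -3 + 3*f**2 (R(f) = -9 + 3*(f*(f + 0) + 2) = -9 + 3*(f*f + 2) = -9 + 3*(f**2 + 2) = -9 + 3*(2 + f**2) = -9 + (6 + 3*f**2) = -3 + 3*f**2)
R(q)*L = (-3 + 3*(-7)**2)*(-1/4) = (-3 + 3*49)*(-1/4) = (-3 + 147)*(-1/4) = 144*(-1/4) = -36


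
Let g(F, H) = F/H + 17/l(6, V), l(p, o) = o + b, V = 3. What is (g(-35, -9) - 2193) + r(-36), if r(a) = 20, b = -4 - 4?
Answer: -97763/45 ≈ -2172.5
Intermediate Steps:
b = -8
l(p, o) = -8 + o (l(p, o) = o - 8 = -8 + o)
g(F, H) = -17/5 + F/H (g(F, H) = F/H + 17/(-8 + 3) = F/H + 17/(-5) = F/H + 17*(-⅕) = F/H - 17/5 = -17/5 + F/H)
(g(-35, -9) - 2193) + r(-36) = ((-17/5 - 35/(-9)) - 2193) + 20 = ((-17/5 - 35*(-⅑)) - 2193) + 20 = ((-17/5 + 35/9) - 2193) + 20 = (22/45 - 2193) + 20 = -98663/45 + 20 = -97763/45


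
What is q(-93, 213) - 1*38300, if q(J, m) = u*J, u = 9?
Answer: -39137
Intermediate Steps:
q(J, m) = 9*J
q(-93, 213) - 1*38300 = 9*(-93) - 1*38300 = -837 - 38300 = -39137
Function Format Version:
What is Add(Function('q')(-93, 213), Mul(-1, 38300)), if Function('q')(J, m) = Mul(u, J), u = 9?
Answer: -39137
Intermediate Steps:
Function('q')(J, m) = Mul(9, J)
Add(Function('q')(-93, 213), Mul(-1, 38300)) = Add(Mul(9, -93), Mul(-1, 38300)) = Add(-837, -38300) = -39137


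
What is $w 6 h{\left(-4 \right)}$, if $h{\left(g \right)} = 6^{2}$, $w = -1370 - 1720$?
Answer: $-667440$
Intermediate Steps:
$w = -3090$
$h{\left(g \right)} = 36$
$w 6 h{\left(-4 \right)} = - 3090 \cdot 6 \cdot 36 = \left(-3090\right) 216 = -667440$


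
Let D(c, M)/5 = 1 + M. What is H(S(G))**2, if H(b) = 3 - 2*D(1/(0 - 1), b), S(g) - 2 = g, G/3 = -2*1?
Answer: 1089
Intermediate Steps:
G = -6 (G = 3*(-2*1) = 3*(-2) = -6)
S(g) = 2 + g
D(c, M) = 5 + 5*M (D(c, M) = 5*(1 + M) = 5 + 5*M)
H(b) = -7 - 10*b (H(b) = 3 - 2*(5 + 5*b) = 3 + (-10 - 10*b) = -7 - 10*b)
H(S(G))**2 = (-7 - 10*(2 - 6))**2 = (-7 - 10*(-4))**2 = (-7 + 40)**2 = 33**2 = 1089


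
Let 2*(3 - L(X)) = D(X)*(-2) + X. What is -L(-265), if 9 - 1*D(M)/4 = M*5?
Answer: -10943/2 ≈ -5471.5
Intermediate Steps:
D(M) = 36 - 20*M (D(M) = 36 - 4*M*5 = 36 - 20*M)
L(X) = 39 - 41*X/2 (L(X) = 3 - ((36 - 20*X)*(-2) + X)/2 = 3 - ((-72 + 40*X) + X)/2 = 3 - (-72 + 41*X)/2 = 3 + (36 - 41*X/2) = 39 - 41*X/2)
-L(-265) = -(39 - 41/2*(-265)) = -(39 + 10865/2) = -1*10943/2 = -10943/2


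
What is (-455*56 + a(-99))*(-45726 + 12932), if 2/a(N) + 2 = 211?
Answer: 9191498868/11 ≈ 8.3559e+8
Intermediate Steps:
a(N) = 2/209 (a(N) = 2/(-2 + 211) = 2/209)
(-455*56 + a(-99))*(-45726 + 12932) = (-455*56 + 2/209)*(-45726 + 12932) = (-25480 + 2/209)*(-32794) = -5325318/209*(-32794) = 9191498868/11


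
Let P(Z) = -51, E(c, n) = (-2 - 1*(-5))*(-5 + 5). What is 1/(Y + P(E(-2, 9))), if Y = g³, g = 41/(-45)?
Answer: -91125/4716296 ≈ -0.019321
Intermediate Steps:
E(c, n) = 0 (E(c, n) = (-2 + 5)*0 = 3*0 = 0)
g = -41/45 (g = 41*(-1/45) = -41/45 ≈ -0.91111)
Y = -68921/91125 (Y = (-41/45)³ = -68921/91125 ≈ -0.75633)
1/(Y + P(E(-2, 9))) = 1/(-68921/91125 - 51) = 1/(-4716296/91125) = -91125/4716296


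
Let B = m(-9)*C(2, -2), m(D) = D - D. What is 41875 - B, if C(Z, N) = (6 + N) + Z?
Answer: 41875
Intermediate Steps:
C(Z, N) = 6 + N + Z
m(D) = 0
B = 0 (B = 0*(6 - 2 + 2) = 0*6 = 0)
41875 - B = 41875 - 1*0 = 41875 + 0 = 41875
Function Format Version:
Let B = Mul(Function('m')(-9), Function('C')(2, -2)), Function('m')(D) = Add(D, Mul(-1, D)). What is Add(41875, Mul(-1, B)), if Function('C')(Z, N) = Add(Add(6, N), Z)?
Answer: 41875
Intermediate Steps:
Function('C')(Z, N) = Add(6, N, Z)
Function('m')(D) = 0
B = 0 (B = Mul(0, Add(6, -2, 2)) = Mul(0, 6) = 0)
Add(41875, Mul(-1, B)) = Add(41875, Mul(-1, 0)) = Add(41875, 0) = 41875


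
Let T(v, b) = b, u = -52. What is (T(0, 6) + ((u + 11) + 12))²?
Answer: 529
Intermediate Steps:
(T(0, 6) + ((u + 11) + 12))² = (6 + ((-52 + 11) + 12))² = (6 + (-41 + 12))² = (6 - 29)² = (-23)² = 529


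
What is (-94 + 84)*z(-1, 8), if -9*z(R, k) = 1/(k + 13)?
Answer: 10/189 ≈ 0.052910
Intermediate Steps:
z(R, k) = -1/(9*(13 + k)) (z(R, k) = -1/(9*(k + 13)) = -1/(9*(13 + k)))
(-94 + 84)*z(-1, 8) = (-94 + 84)*(-1/(117 + 9*8)) = -(-10)/(117 + 72) = -(-10)/189 = -10*(-1/189) = 10/189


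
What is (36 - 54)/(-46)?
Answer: 9/23 ≈ 0.39130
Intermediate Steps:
(36 - 54)/(-46) = -18*(-1/46) = 9/23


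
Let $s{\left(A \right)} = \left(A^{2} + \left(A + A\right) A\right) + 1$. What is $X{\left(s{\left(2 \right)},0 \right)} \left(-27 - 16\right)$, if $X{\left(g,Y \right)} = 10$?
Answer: $-430$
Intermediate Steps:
$s{\left(A \right)} = 1 + 3 A^{2}$ ($s{\left(A \right)} = \left(A^{2} + 2 A A\right) + 1 = \left(A^{2} + 2 A^{2}\right) + 1 = 3 A^{2} + 1 = 1 + 3 A^{2}$)
$X{\left(s{\left(2 \right)},0 \right)} \left(-27 - 16\right) = 10 \left(-27 - 16\right) = 10 \left(-43\right) = -430$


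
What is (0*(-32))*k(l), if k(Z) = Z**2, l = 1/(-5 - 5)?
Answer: 0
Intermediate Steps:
l = -1/10 (l = 1/(-10) = -1/10 ≈ -0.10000)
(0*(-32))*k(l) = (0*(-32))*(-1/10)**2 = 0*(1/100) = 0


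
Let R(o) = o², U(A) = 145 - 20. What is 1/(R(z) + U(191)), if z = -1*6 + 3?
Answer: 1/134 ≈ 0.0074627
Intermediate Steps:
U(A) = 125
z = -3 (z = -6 + 3 = -3)
1/(R(z) + U(191)) = 1/((-3)² + 125) = 1/(9 + 125) = 1/134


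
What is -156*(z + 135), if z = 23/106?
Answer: -1117974/53 ≈ -21094.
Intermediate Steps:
z = 23/106 (z = 23*(1/106) = 23/106 ≈ 0.21698)
-156*(z + 135) = -156*(23/106 + 135) = -156*14333/106 = -1117974/53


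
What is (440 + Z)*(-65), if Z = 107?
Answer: -35555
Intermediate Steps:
(440 + Z)*(-65) = (440 + 107)*(-65) = 547*(-65) = -35555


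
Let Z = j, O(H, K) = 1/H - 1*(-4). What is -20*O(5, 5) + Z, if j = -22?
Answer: -106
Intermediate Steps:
O(H, K) = 4 + 1/H (O(H, K) = 1/H + 4 = 4 + 1/H)
Z = -22
-20*O(5, 5) + Z = -20*(4 + 1/5) - 22 = -20*(4 + ⅕) - 22 = -20*21/5 - 22 = -84 - 22 = -106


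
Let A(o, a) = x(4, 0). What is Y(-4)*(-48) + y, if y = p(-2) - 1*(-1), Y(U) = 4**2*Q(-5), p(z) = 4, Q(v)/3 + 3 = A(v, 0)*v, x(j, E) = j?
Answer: 52997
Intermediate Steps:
A(o, a) = 4
Q(v) = -9 + 12*v (Q(v) = -9 + 3*(4*v) = -9 + 12*v)
Y(U) = -1104 (Y(U) = 4**2*(-9 + 12*(-5)) = 16*(-9 - 60) = 16*(-69) = -1104)
y = 5 (y = 4 - 1*(-1) = 4 + 1 = 5)
Y(-4)*(-48) + y = -1104*(-48) + 5 = 52992 + 5 = 52997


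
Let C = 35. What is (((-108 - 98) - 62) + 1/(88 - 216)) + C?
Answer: -29825/128 ≈ -233.01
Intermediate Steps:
(((-108 - 98) - 62) + 1/(88 - 216)) + C = (((-108 - 98) - 62) + 1/(88 - 216)) + 35 = ((-206 - 62) + 1/(-128)) + 35 = (-268 - 1/128) + 35 = -34305/128 + 35 = -29825/128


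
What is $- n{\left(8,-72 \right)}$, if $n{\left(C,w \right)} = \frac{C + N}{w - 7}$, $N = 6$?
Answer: $\frac{14}{79} \approx 0.17722$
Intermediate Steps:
$n{\left(C,w \right)} = \frac{6 + C}{-7 + w}$ ($n{\left(C,w \right)} = \frac{C + 6}{w - 7} = \frac{6 + C}{-7 + w}$)
$- n{\left(8,-72 \right)} = - \frac{6 + 8}{-7 - 72} = - \frac{14}{-79} = - \frac{\left(-1\right) 14}{79} = \left(-1\right) \left(- \frac{14}{79}\right) = \frac{14}{79}$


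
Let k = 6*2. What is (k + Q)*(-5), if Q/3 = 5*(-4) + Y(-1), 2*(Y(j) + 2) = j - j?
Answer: 270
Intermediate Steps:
Y(j) = -2 (Y(j) = -2 + (j - j)/2 = -2 + (½)*0 = -2 + 0 = -2)
Q = -66 (Q = 3*(5*(-4) - 2) = 3*(-20 - 2) = 3*(-22) = -66)
k = 12
(k + Q)*(-5) = (12 - 66)*(-5) = -54*(-5) = 270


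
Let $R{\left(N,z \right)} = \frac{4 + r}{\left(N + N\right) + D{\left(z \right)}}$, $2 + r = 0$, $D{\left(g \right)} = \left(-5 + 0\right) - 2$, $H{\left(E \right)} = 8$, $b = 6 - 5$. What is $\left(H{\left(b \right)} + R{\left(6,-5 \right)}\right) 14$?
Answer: $\frac{588}{5} \approx 117.6$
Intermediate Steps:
$b = 1$
$D{\left(g \right)} = -7$ ($D{\left(g \right)} = -5 - 2 = -7$)
$r = -2$ ($r = -2 + 0 = -2$)
$R{\left(N,z \right)} = \frac{2}{-7 + 2 N}$ ($R{\left(N,z \right)} = \frac{4 - 2}{\left(N + N\right) - 7} = \frac{2}{2 N - 7} = \frac{2}{-7 + 2 N}$)
$\left(H{\left(b \right)} + R{\left(6,-5 \right)}\right) 14 = \left(8 + \frac{2}{-7 + 2 \cdot 6}\right) 14 = \left(8 + \frac{2}{-7 + 12}\right) 14 = \left(8 + \frac{2}{5}\right) 14 = \frac{42}{5} \cdot 14 = \frac{588}{5}$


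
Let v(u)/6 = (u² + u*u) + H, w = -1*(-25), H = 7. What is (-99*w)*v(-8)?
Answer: -2004750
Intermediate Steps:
w = 25
v(u) = 42 + 12*u² (v(u) = 6*((u² + u*u) + 7) = 6*((u² + u²) + 7) = 6*(2*u² + 7) = 6*(7 + 2*u²) = 42 + 12*u²)
(-99*w)*v(-8) = (-99*25)*(42 + 12*(-8)²) = -2475*(42 + 12*64) = -2475*(42 + 768) = -2475*810 = -2004750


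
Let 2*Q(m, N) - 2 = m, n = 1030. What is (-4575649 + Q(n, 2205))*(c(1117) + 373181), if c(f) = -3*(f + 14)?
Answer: -1691829281804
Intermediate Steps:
Q(m, N) = 1 + m/2
c(f) = -42 - 3*f (c(f) = -3*(14 + f) = -42 - 3*f)
(-4575649 + Q(n, 2205))*(c(1117) + 373181) = (-4575649 + (1 + (½)*1030))*((-42 - 3*1117) + 373181) = (-4575649 + (1 + 515))*((-42 - 3351) + 373181) = (-4575649 + 516)*(-3393 + 373181) = -4575133*369788 = -1691829281804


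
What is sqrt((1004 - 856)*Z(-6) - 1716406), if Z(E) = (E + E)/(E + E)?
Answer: I*sqrt(1716258) ≈ 1310.1*I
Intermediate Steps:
Z(E) = 1 (Z(E) = (2*E)/((2*E)) = (2*E)*(1/(2*E)) = 1)
sqrt((1004 - 856)*Z(-6) - 1716406) = sqrt((1004 - 856)*1 - 1716406) = sqrt(148*1 - 1716406) = sqrt(148 - 1716406) = sqrt(-1716258) = I*sqrt(1716258)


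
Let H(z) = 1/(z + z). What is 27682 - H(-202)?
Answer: 11183529/404 ≈ 27682.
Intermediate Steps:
H(z) = 1/(2*z)
27682 - H(-202) = 27682 - 1/(2*(-202)) = 27682 - (-1)/(2*202) = 27682 - 1*(-1/404) = 27682 + 1/404 = 11183529/404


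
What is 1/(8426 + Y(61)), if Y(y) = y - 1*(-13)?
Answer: 1/8500 ≈ 0.00011765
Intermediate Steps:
Y(y) = 13 + y (Y(y) = y + 13 = 13 + y)
1/(8426 + Y(61)) = 1/(8426 + (13 + 61)) = 1/(8426 + 74) = 1/8500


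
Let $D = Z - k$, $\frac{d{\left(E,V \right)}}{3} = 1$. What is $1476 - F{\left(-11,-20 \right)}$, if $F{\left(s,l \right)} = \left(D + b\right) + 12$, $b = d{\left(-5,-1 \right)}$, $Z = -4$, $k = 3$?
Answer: $1468$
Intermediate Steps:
$d{\left(E,V \right)} = 3$ ($d{\left(E,V \right)} = 3 \cdot 1 = 3$)
$b = 3$
$D = -7$ ($D = -4 - 3 = -7$)
$F{\left(s,l \right)} = 8$ ($F{\left(s,l \right)} = \left(-7 + 3\right) + 12 = -4 + 12 = 8$)
$1476 - F{\left(-11,-20 \right)} = 1476 - 8 = 1468$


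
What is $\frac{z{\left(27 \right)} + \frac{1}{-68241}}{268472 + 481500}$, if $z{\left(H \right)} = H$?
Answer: $\frac{921253}{25589419626} \approx 3.6001 \cdot 10^{-5}$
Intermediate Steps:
$\frac{z{\left(27 \right)} + \frac{1}{-68241}}{268472 + 481500} = \frac{27 + \frac{1}{-68241}}{268472 + 481500} = \frac{27 - \frac{1}{68241}}{749972} = \frac{1842506}{68241} \cdot \frac{1}{749972} = \frac{921253}{25589419626}$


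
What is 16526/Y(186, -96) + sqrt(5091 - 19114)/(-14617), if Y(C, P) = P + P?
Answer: -8263/96 - I*sqrt(14023)/14617 ≈ -86.073 - 0.0081014*I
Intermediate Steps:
Y(C, P) = 2*P
16526/Y(186, -96) + sqrt(5091 - 19114)/(-14617) = 16526/((2*(-96))) + sqrt(5091 - 19114)/(-14617) = 16526/(-192) + sqrt(-14023)*(-1/14617) = 16526*(-1/192) + (I*sqrt(14023))*(-1/14617) = -8263/96 - I*sqrt(14023)/14617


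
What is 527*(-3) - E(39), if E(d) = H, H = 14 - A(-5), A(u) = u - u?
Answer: -1595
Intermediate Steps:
A(u) = 0
H = 14 (H = 14 - 1*0 = 14 + 0 = 14)
E(d) = 14
527*(-3) - E(39) = 527*(-3) - 1*14 = -1581 - 14 = -1595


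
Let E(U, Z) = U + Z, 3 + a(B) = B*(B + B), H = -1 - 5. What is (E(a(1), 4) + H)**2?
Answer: 9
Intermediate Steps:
H = -6
a(B) = -3 + 2*B**2 (a(B) = -3 + B*(B + B) = -3 + B*(2*B) = -3 + 2*B**2)
(E(a(1), 4) + H)**2 = (((-3 + 2*1**2) + 4) - 6)**2 = (((-3 + 2*1) + 4) - 6)**2 = (((-3 + 2) + 4) - 6)**2 = ((-1 + 4) - 6)**2 = (3 - 6)**2 = (-3)**2 = 9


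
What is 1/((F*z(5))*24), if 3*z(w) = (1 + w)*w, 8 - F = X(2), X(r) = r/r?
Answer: 1/1680 ≈ 0.00059524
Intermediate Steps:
X(r) = 1
F = 7 (F = 8 - 1*1 = 8 - 1 = 7)
z(w) = w*(1 + w)/3 (z(w) = ((1 + w)*w)/3 = (w*(1 + w))/3 = w*(1 + w)/3)
1/((F*z(5))*24) = 1/((7*((⅓)*5*(1 + 5)))*24) = 1/((7*((⅓)*5*6))*24) = 1/((7*10)*24) = 1/(70*24) = 1/1680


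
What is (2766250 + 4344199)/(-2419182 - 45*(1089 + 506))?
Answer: -7110449/2490957 ≈ -2.8545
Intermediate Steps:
(2766250 + 4344199)/(-2419182 - 45*(1089 + 506)) = 7110449/(-2419182 - 45*1595) = 7110449/(-2419182 - 71775) = 7110449/(-2490957) = 7110449*(-1/2490957) = -7110449/2490957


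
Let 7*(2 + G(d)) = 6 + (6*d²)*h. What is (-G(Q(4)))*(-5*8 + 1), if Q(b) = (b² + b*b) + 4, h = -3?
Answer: -910104/7 ≈ -1.3001e+5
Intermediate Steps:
Q(b) = 4 + 2*b² (Q(b) = (b² + b²) + 4 = 2*b² + 4 = 4 + 2*b²)
G(d) = -8/7 - 18*d²/7 (G(d) = -2 + (6 + (6*d²)*(-3))/7 = -2 + (6 - 18*d²)/7 = -2 + (6/7 - 18*d²/7) = -8/7 - 18*d²/7)
(-G(Q(4)))*(-5*8 + 1) = (-(-8/7 - 18*(4 + 2*4²)²/7))*(-5*8 + 1) = (-(-8/7 - 18*(4 + 2*16)²/7))*(-40 + 1) = -(-8/7 - 18*(4 + 32)²/7)*(-39) = -(-8/7 - 18/7*36²)*(-39) = -(-8/7 - 18/7*1296)*(-39) = -(-8/7 - 23328/7)*(-39) = -1*(-23336/7)*(-39) = (23336/7)*(-39) = -910104/7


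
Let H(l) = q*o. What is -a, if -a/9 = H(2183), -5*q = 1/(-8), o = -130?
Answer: -117/4 ≈ -29.250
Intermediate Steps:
q = 1/40 (q = -1/5/(-8) = -1/5*(-1/8) = 1/40 ≈ 0.025000)
H(l) = -13/4 (H(l) = (1/40)*(-130) = -13/4)
a = 117/4 (a = -9*(-13/4) = 117/4 ≈ 29.250)
-a = -1*117/4 = -117/4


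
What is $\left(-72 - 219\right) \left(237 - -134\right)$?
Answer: $-107961$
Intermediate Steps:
$\left(-72 - 219\right) \left(237 - -134\right) = - 291 \left(237 + 134\right) = \left(-291\right) 371 = -107961$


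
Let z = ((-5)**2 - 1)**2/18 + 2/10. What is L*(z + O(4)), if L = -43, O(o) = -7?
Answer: -5418/5 ≈ -1083.6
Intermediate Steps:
z = 161/5 (z = (25 - 1)**2*(1/18) + 2*(1/10) = 24**2*(1/18) + 1/5 = 576*(1/18) + 1/5 = 32 + 1/5 = 161/5 ≈ 32.200)
L*(z + O(4)) = -43*(161/5 - 7) = -43*126/5 = -5418/5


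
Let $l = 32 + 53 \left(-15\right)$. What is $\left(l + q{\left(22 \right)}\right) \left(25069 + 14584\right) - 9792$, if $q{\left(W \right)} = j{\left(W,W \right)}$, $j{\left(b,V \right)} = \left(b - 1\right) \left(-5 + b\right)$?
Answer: $-16108910$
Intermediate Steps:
$j{\left(b,V \right)} = \left(-1 + b\right) \left(-5 + b\right)$
$q{\left(W \right)} = 5 + W^{2} - 6 W$
$l = -763$ ($l = 32 - 795 = -763$)
$\left(l + q{\left(22 \right)}\right) \left(25069 + 14584\right) - 9792 = \left(-763 + \left(5 + 22^{2} - 132\right)\right) \left(25069 + 14584\right) - 9792 = \left(-763 + \left(5 + 484 - 132\right)\right) 39653 - 9792 = \left(-763 + 357\right) 39653 - 9792 = \left(-406\right) 39653 - 9792 = -16099118 - 9792 = -16108910$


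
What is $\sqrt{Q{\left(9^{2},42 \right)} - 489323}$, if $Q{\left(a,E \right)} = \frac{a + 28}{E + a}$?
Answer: $\frac{2 i \sqrt{1850738565}}{123} \approx 699.52 i$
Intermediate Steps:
$Q{\left(a,E \right)} = \frac{28 + a}{E + a}$
$\sqrt{Q{\left(9^{2},42 \right)} - 489323} = \sqrt{\frac{28 + 9^{2}}{42 + 9^{2}} - 489323} = \sqrt{\frac{28 + 81}{42 + 81} - 489323} = \sqrt{\frac{1}{123} \cdot 109 - 489323} = \sqrt{\frac{109}{123} - 489323} = \sqrt{- \frac{60186620}{123}} = \frac{2 i \sqrt{1850738565}}{123}$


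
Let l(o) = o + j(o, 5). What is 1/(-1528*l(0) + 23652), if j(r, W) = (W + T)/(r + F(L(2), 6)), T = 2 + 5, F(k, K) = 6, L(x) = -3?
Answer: 1/20596 ≈ 4.8553e-5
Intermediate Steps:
T = 7
j(r, W) = (7 + W)/(6 + r) (j(r, W) = (W + 7)/(r + 6) = (7 + W)/(6 + r))
l(o) = o + 12/(6 + o) (l(o) = o + (7 + 5)/(6 + o) = o + 12/(6 + o))
1/(-1528*l(0) + 23652) = 1/(-1528*(12 + 0*(6 + 0))/(6 + 0) + 23652) = 1/(-1528*(12 + 0*6)/6 + 23652) = 1/(-764*(12 + 0)/3 + 23652) = 1/(-764*12/3 + 23652) = 1/(-1528*2 + 23652) = 1/(-3056 + 23652) = 1/20596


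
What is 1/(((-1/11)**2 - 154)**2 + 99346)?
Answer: 14641/1801713475 ≈ 8.1262e-6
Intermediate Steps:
1/(((-1/11)**2 - 154)**2 + 99346) = 1/((1/121 - 154)**2 + 99346) = 1/((-18633/121)**2 + 99346) = 1/(347188689/14641 + 99346) = 1/(1801713475/14641) = 14641/1801713475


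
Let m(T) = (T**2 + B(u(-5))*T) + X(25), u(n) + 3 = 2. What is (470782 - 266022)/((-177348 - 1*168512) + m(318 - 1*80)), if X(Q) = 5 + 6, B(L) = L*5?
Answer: -40952/58079 ≈ -0.70511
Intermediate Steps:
u(n) = -1 (u(n) = -3 + 2 = -1)
B(L) = 5*L
X(Q) = 11
m(T) = 11 + T**2 - 5*T (m(T) = (T**2 + (5*(-1))*T) + 11 = (T**2 - 5*T) + 11 = 11 + T**2 - 5*T)
(470782 - 266022)/((-177348 - 1*168512) + m(318 - 1*80)) = (470782 - 266022)/((-177348 - 1*168512) + (11 + (318 - 1*80)**2 - 5*(318 - 1*80))) = 204760/((-177348 - 168512) + (11 + (318 - 80)**2 - 5*(318 - 80))) = 204760/(-345860 + (11 + 238**2 - 5*238)) = 204760/(-345860 + (11 + 56644 - 1190)) = 204760/(-345860 + 55465) = 204760/(-290395) = 204760*(-1/290395) = -40952/58079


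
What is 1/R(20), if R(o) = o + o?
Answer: 1/40 ≈ 0.025000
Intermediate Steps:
R(o) = 2*o
1/R(20) = 1/(2*20) = 1/40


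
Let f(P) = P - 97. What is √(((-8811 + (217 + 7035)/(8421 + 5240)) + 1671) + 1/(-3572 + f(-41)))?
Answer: I*√18339130433998825710/50682310 ≈ 84.495*I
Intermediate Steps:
f(P) = -97 + P
√(((-8811 + (217 + 7035)/(8421 + 5240)) + 1671) + 1/(-3572 + f(-41))) = √(((-8811 + (217 + 7035)/(8421 + 5240)) + 1671) + 1/(-3572 + (-97 - 41))) = √(((-8811 + 7252/13661) + 1671) + 1/(-3572 - 138)) = √(((-8811 + 7252*(1/13661)) + 1671) + 1/(-3710)) = √(((-8811 + 7252/13661) + 1671) - 1/3710) = √((-120359819/13661 + 1671) - 1/3710) = √(-97532288/13661 - 1/3710) = √(-361844802141/50682310) = I*√18339130433998825710/50682310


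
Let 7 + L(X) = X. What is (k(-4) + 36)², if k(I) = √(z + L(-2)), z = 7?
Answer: (36 + I*√2)² ≈ 1294.0 + 101.82*I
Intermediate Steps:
L(X) = -7 + X
k(I) = I*√2 (k(I) = √(7 + (-7 - 2)) = √(7 - 9) = √(-2) = I*√2)
(k(-4) + 36)² = (I*√2 + 36)² = (36 + I*√2)²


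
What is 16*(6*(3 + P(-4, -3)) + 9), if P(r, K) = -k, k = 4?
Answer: 48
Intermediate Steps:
P(r, K) = -4 (P(r, K) = -1*4 = -4)
16*(6*(3 + P(-4, -3)) + 9) = 16*(6*(3 - 4) + 9) = 16*(6*(-1) + 9) = 16*(-6 + 9) = 16*3 = 48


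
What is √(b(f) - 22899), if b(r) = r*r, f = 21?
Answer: I*√22458 ≈ 149.86*I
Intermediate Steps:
b(r) = r²
√(b(f) - 22899) = √(21² - 22899) = √(441 - 22899) = √(-22458) = I*√22458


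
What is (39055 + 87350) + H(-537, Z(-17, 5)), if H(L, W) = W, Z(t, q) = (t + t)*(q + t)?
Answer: 126813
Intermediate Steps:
Z(t, q) = 2*t*(q + t) (Z(t, q) = (2*t)*(q + t) = 2*t*(q + t))
(39055 + 87350) + H(-537, Z(-17, 5)) = (39055 + 87350) + 2*(-17)*(5 - 17) = 126405 + 2*(-17)*(-12) = 126405 + 408 = 126813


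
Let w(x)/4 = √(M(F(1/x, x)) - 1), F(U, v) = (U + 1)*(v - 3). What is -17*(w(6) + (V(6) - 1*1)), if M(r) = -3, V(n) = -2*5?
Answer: 187 - 136*I ≈ 187.0 - 136.0*I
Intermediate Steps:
F(U, v) = (1 + U)*(-3 + v)
V(n) = -10
w(x) = 8*I (w(x) = 4*√(-3 - 1) = 4*√(-4) = 4*(2*I) = 8*I)
-17*(w(6) + (V(6) - 1*1)) = -17*(8*I + (-10 - 1*1)) = -17*(8*I + (-10 - 1)) = -17*(8*I - 11) = -17*(-11 + 8*I) = 187 - 136*I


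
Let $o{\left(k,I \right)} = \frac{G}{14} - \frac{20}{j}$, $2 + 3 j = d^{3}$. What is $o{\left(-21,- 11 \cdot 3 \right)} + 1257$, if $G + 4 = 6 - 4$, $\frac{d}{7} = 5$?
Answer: $\frac{125732078}{100037} \approx 1256.9$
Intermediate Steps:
$d = 35$ ($d = 7 \cdot 5 = 35$)
$G = -2$ ($G = -4 + \left(6 - 4\right) = -4 + 2 = -2$)
$j = 14291$ ($j = - \frac{2}{3} + \frac{35^{3}}{3} = - \frac{2}{3} + \frac{1}{3} \cdot 42875 = - \frac{2}{3} + \frac{42875}{3} = 14291$)
$o{\left(k,I \right)} = - \frac{14431}{100037}$ ($o{\left(k,I \right)} = - \frac{2}{14} - \frac{20}{14291} = \left(-2\right) \frac{1}{14} - \frac{20}{14291} = - \frac{1}{7} - \frac{20}{14291} = - \frac{14431}{100037}$)
$o{\left(-21,- 11 \cdot 3 \right)} + 1257 = - \frac{14431}{100037} + 1257 = \frac{125732078}{100037}$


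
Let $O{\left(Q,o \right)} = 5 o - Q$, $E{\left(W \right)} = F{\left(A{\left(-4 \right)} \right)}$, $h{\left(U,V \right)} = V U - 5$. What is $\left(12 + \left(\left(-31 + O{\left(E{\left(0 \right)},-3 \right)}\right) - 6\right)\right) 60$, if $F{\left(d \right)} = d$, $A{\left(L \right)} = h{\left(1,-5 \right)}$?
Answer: $-1800$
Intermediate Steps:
$h{\left(U,V \right)} = -5 + U V$ ($h{\left(U,V \right)} = U V - 5 = -5 + U V$)
$A{\left(L \right)} = -10$ ($A{\left(L \right)} = -5 + 1 \left(-5\right) = -5 - 5 = -10$)
$E{\left(W \right)} = -10$
$O{\left(Q,o \right)} = - Q + 5 o$
$\left(12 + \left(\left(-31 + O{\left(E{\left(0 \right)},-3 \right)}\right) - 6\right)\right) 60 = \left(12 + \left(\left(-31 + \left(\left(-1\right) \left(-10\right) + 5 \left(-3\right)\right)\right) - 6\right)\right) 60 = \left(12 + \left(\left(-31 + \left(10 - 15\right)\right) - 6\right)\right) 60 = \left(12 - 42\right) 60 = \left(-30\right) 60 = -1800$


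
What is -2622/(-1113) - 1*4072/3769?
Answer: 1783394/1398299 ≈ 1.2754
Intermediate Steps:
-2622/(-1113) - 1*4072/3769 = -2622*(-1/1113) - 4072*1/3769 = 874/371 - 4072/3769 = 1783394/1398299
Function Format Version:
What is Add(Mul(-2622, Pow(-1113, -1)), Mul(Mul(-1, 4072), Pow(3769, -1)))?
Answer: Rational(1783394, 1398299) ≈ 1.2754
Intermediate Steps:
Add(Mul(-2622, Pow(-1113, -1)), Mul(Mul(-1, 4072), Pow(3769, -1))) = Add(Mul(-2622, Rational(-1, 1113)), Mul(-4072, Rational(1, 3769))) = Add(Rational(874, 371), Rational(-4072, 3769)) = Rational(1783394, 1398299)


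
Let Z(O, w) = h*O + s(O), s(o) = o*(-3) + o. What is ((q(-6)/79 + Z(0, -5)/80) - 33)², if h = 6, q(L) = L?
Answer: 6827769/6241 ≈ 1094.0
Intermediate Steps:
s(o) = -2*o (s(o) = -3*o + o = -2*o)
Z(O, w) = 4*O (Z(O, w) = 6*O - 2*O = 4*O)
((q(-6)/79 + Z(0, -5)/80) - 33)² = ((-6/79 + (4*0)/80) - 33)² = ((-6*1/79 + 0*(1/80)) - 33)² = ((-6/79 + 0) - 33)² = (-6/79 - 33)² = (-2613/79)² = 6827769/6241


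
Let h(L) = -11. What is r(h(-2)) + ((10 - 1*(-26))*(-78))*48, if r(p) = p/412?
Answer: -55531019/412 ≈ -1.3478e+5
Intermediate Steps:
r(p) = p/412 (r(p) = p*(1/412) = p/412)
r(h(-2)) + ((10 - 1*(-26))*(-78))*48 = (1/412)*(-11) + ((10 - 1*(-26))*(-78))*48 = -11/412 + ((10 + 26)*(-78))*48 = -11/412 + (36*(-78))*48 = -11/412 - 2808*48 = -11/412 - 134784 = -55531019/412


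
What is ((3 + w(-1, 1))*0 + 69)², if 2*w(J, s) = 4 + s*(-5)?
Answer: 4761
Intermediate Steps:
w(J, s) = 2 - 5*s/2 (w(J, s) = (4 + s*(-5))/2 = (4 - 5*s)/2 = 2 - 5*s/2)
((3 + w(-1, 1))*0 + 69)² = ((3 + (2 - 5/2*1))*0 + 69)² = ((3 + (2 - 5/2))*0 + 69)² = ((3 - ½)*0 + 69)² = ((5/2)*0 + 69)² = (0 + 69)² = 69² = 4761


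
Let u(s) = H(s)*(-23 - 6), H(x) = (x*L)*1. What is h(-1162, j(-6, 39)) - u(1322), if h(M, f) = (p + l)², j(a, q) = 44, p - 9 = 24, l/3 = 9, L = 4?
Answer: 156952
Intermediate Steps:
l = 27 (l = 3*9 = 27)
p = 33 (p = 9 + 24 = 33)
H(x) = 4*x (H(x) = (x*4)*1 = (4*x)*1 = 4*x)
h(M, f) = 3600 (h(M, f) = (33 + 27)² = 60² = 3600)
u(s) = -116*s (u(s) = (4*s)*(-23 - 6) = (4*s)*(-29) = -116*s)
h(-1162, j(-6, 39)) - u(1322) = 3600 - (-116)*1322 = 3600 - 1*(-153352) = 3600 + 153352 = 156952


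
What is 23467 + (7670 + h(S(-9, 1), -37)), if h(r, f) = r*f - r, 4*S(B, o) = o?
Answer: 62255/2 ≈ 31128.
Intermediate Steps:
S(B, o) = o/4
h(r, f) = -r + f*r (h(r, f) = f*r - r = -r + f*r)
23467 + (7670 + h(S(-9, 1), -37)) = 23467 + (7670 + ((1/4)*1)*(-1 - 37)) = 23467 + (7670 + (1/4)*(-38)) = 23467 + (7670 - 19/2) = 23467 + 15321/2 = 62255/2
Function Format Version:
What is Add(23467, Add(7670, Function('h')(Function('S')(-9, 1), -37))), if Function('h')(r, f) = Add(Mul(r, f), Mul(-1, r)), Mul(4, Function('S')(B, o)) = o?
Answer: Rational(62255, 2) ≈ 31128.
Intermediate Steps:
Function('S')(B, o) = Mul(Rational(1, 4), o)
Function('h')(r, f) = Add(Mul(-1, r), Mul(f, r)) (Function('h')(r, f) = Add(Mul(f, r), Mul(-1, r)) = Add(Mul(-1, r), Mul(f, r)))
Add(23467, Add(7670, Function('h')(Function('S')(-9, 1), -37))) = Add(23467, Add(7670, Mul(Mul(Rational(1, 4), 1), Add(-1, -37)))) = Add(23467, Add(7670, Mul(Rational(1, 4), -38))) = Add(23467, Add(7670, Rational(-19, 2))) = Add(23467, Rational(15321, 2)) = Rational(62255, 2)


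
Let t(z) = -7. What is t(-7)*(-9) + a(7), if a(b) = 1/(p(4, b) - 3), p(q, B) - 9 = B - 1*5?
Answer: 505/8 ≈ 63.125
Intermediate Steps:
p(q, B) = 4 + B (p(q, B) = 9 + (B - 1*5) = 9 + (B - 5) = 9 + (-5 + B) = 4 + B)
a(b) = 1/(1 + b) (a(b) = 1/((4 + b) - 3) = 1/(1 + b))
t(-7)*(-9) + a(7) = -7*(-9) + 1/(1 + 7) = 63 + 1/8 = 63 + ⅛ = 505/8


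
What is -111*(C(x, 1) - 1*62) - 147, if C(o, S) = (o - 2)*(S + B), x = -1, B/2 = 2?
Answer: 8400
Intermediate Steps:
B = 4 (B = 2*2 = 4)
C(o, S) = (-2 + o)*(4 + S) (C(o, S) = (o - 2)*(S + 4) = (-2 + o)*(4 + S))
-111*(C(x, 1) - 1*62) - 147 = -111*((-8 - 2*1 + 4*(-1) + 1*(-1)) - 1*62) - 147 = -111*((-8 - 2 - 4 - 1) - 62) - 147 = -111*(-15 - 62) - 147 = -111*(-77) - 147 = 8547 - 147 = 8400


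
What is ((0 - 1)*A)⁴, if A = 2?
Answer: 16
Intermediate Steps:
((0 - 1)*A)⁴ = ((0 - 1)*2)⁴ = (-1*2)⁴ = (-2)⁴ = 16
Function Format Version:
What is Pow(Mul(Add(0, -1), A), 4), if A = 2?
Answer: 16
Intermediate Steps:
Pow(Mul(Add(0, -1), A), 4) = Pow(Mul(Add(0, -1), 2), 4) = Pow(Mul(-1, 2), 4) = Pow(-2, 4) = 16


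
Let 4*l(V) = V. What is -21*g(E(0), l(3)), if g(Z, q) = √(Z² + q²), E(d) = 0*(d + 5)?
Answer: -63/4 ≈ -15.750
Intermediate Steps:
E(d) = 0 (E(d) = 0*(5 + d) = 0)
l(V) = V/4
-21*g(E(0), l(3)) = -21*√(0² + ((¼)*3)²) = -21*√(0 + (¾)²) = -21*√(0 + 9/16) = -21*√(9/16) = -21*¾ = -63/4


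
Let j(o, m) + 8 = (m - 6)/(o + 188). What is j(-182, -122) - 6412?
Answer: -19324/3 ≈ -6441.3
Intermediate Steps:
j(o, m) = -8 + (-6 + m)/(188 + o) (j(o, m) = -8 + (m - 6)/(o + 188) = -8 + (-6 + m)/(188 + o))
j(-182, -122) - 6412 = (-1510 - 122 - 8*(-182))/(188 - 182) - 6412 = (-1510 - 122 + 1456)/6 - 6412 = (1/6)*(-176) - 6412 = -88/3 - 6412 = -19324/3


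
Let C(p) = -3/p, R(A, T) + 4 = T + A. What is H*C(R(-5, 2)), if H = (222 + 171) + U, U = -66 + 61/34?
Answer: 4791/34 ≈ 140.91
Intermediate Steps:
R(A, T) = -4 + A + T (R(A, T) = -4 + (T + A) = -4 + (A + T) = -4 + A + T)
U = -2183/34 (U = -66 + 61*(1/34) = -66 + 61/34 = -2183/34 ≈ -64.206)
H = 11179/34 (H = (222 + 171) - 2183/34 = 393 - 2183/34 = 11179/34 ≈ 328.79)
H*C(R(-5, 2)) = 11179*(-3/(-4 - 5 + 2))/34 = 11179*(-3/(-7))/34 = 11179*(-3*(-⅐))/34 = (11179/34)*(3/7) = 4791/34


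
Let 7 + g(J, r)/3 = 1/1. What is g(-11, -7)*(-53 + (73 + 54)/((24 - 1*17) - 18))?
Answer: 12780/11 ≈ 1161.8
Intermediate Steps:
g(J, r) = -18 (g(J, r) = -21 + 3/1 = -21 + 3*1 = -21 + 3 = -18)
g(-11, -7)*(-53 + (73 + 54)/((24 - 1*17) - 18)) = -18*(-53 + (73 + 54)/((24 - 1*17) - 18)) = -18*(-53 + 127/((24 - 17) - 18)) = -18*(-53 + 127/(7 - 18)) = -18*(-53 + 127/(-11)) = -18*(-53 + 127*(-1/11)) = -18*(-53 - 127/11) = -18*(-710/11) = 12780/11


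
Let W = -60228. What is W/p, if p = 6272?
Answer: -2151/224 ≈ -9.6027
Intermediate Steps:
W/p = -60228/6272 = -60228*1/6272 = -2151/224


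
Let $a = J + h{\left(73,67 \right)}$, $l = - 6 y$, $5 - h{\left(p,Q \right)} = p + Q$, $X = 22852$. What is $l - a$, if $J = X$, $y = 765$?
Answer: $-27307$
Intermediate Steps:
$J = 22852$
$h{\left(p,Q \right)} = 5 - Q - p$ ($h{\left(p,Q \right)} = 5 - \left(p + Q\right) = 5 - \left(Q + p\right) = 5 - Q - p$)
$l = -4590$ ($l = \left(-6\right) 765 = -4590$)
$a = 22717$ ($a = 22852 - 135 = 22717$)
$l - a = -4590 - 22717 = -27307$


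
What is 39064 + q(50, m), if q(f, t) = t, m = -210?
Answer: 38854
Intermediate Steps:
39064 + q(50, m) = 39064 - 210 = 38854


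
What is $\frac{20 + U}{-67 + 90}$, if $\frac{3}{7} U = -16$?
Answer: $- \frac{52}{69} \approx -0.75362$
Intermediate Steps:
$U = - \frac{112}{3}$ ($U = \frac{7}{3} \left(-16\right) = - \frac{112}{3} \approx -37.333$)
$\frac{20 + U}{-67 + 90} = \frac{20 - \frac{112}{3}}{-67 + 90} = \frac{1}{23} \left(- \frac{52}{3}\right) = - \frac{52}{69}$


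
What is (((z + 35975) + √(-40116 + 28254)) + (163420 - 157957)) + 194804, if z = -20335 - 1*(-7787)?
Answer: 223694 + 3*I*√1318 ≈ 2.2369e+5 + 108.91*I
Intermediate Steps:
z = -12548 (z = -20335 + 7787 = -12548)
(((z + 35975) + √(-40116 + 28254)) + (163420 - 157957)) + 194804 = (((-12548 + 35975) + √(-40116 + 28254)) + (163420 - 157957)) + 194804 = ((23427 + √(-11862)) + 5463) + 194804 = ((23427 + 3*I*√1318) + 5463) + 194804 = (28890 + 3*I*√1318) + 194804 = 223694 + 3*I*√1318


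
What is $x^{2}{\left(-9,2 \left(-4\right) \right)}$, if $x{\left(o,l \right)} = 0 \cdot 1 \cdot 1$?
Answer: $0$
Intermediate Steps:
$x{\left(o,l \right)} = 0$ ($x{\left(o,l \right)} = 0 \cdot 1 = 0$)
$x^{2}{\left(-9,2 \left(-4\right) \right)} = 0^{2} = 0$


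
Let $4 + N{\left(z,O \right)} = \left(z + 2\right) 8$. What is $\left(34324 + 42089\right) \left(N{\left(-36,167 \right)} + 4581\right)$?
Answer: $328957965$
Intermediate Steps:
$N{\left(z,O \right)} = 12 + 8 z$ ($N{\left(z,O \right)} = -4 + \left(z + 2\right) 8 = -4 + \left(2 + z\right) 8 = -4 + \left(16 + 8 z\right) = 12 + 8 z$)
$\left(34324 + 42089\right) \left(N{\left(-36,167 \right)} + 4581\right) = \left(34324 + 42089\right) \left(\left(12 + 8 \left(-36\right)\right) + 4581\right) = 76413 \left(\left(12 - 288\right) + 4581\right) = 76413 \left(-276 + 4581\right) = 76413 \cdot 4305 = 328957965$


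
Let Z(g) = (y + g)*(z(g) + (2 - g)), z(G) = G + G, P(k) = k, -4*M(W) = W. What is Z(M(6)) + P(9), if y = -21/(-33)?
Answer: 377/44 ≈ 8.5682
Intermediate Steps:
M(W) = -W/4
y = 7/11 (y = -21*(-1/33) = 7/11 ≈ 0.63636)
z(G) = 2*G
Z(g) = (2 + g)*(7/11 + g) (Z(g) = (7/11 + g)*(2*g + (2 - g)) = (7/11 + g)*(2 + g) = (2 + g)*(7/11 + g))
Z(M(6)) + P(9) = (14/11 + (-1/4*6)**2 + 29*(-1/4*6)/11) + 9 = (14/11 + (-3/2)**2 + (29/11)*(-3/2)) + 9 = (14/11 + 9/4 - 87/22) + 9 = -19/44 + 9 = 377/44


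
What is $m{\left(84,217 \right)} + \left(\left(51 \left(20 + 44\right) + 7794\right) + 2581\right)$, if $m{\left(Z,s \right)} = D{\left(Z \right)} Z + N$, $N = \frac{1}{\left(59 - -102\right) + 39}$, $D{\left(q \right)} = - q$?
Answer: $\frac{1316601}{200} \approx 6583.0$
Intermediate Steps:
$N = \frac{1}{200}$ ($N = \frac{1}{\left(59 + 102\right) + 39} = \frac{1}{161 + 39} = \frac{1}{200} \approx 0.005$)
$m{\left(Z,s \right)} = \frac{1}{200} - Z^{2}$ ($m{\left(Z,s \right)} = - Z Z + \frac{1}{200} = - Z^{2} + \frac{1}{200} = \frac{1}{200} - Z^{2}$)
$m{\left(84,217 \right)} + \left(\left(51 \left(20 + 44\right) + 7794\right) + 2581\right) = \left(\frac{1}{200} - 84^{2}\right) + \left(\left(51 \left(20 + 44\right) + 7794\right) + 2581\right) = \left(\frac{1}{200} - 7056\right) + \left(\left(51 \cdot 64 + 7794\right) + 2581\right) = \left(\frac{1}{200} - 7056\right) + \left(\left(3264 + 7794\right) + 2581\right) = - \frac{1411199}{200} + \left(11058 + 2581\right) = - \frac{1411199}{200} + 13639 = \frac{1316601}{200}$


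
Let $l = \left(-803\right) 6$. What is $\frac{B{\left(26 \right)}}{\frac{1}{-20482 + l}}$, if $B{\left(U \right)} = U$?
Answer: $-657800$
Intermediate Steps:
$l = -4818$
$\frac{B{\left(26 \right)}}{\frac{1}{-20482 + l}} = \frac{26}{\frac{1}{-20482 - 4818}} = \frac{26}{\frac{1}{-25300}} = \frac{26}{- \frac{1}{25300}} = 26 \left(-25300\right) = -657800$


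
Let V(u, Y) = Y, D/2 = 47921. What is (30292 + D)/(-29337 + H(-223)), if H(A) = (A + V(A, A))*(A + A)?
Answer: 126134/169579 ≈ 0.74381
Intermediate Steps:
D = 95842 (D = 2*47921 = 95842)
H(A) = 4*A² (H(A) = (A + A)*(A + A) = (2*A)*(2*A) = 4*A²)
(30292 + D)/(-29337 + H(-223)) = (30292 + 95842)/(-29337 + 4*(-223)²) = 126134/(-29337 + 4*49729) = 126134/(-29337 + 198916) = 126134/169579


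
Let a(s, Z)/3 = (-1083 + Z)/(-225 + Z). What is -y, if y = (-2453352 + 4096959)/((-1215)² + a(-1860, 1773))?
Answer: -20192886/18136495 ≈ -1.1134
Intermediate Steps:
a(s, Z) = 3*(-1083 + Z)/(-225 + Z) (a(s, Z) = 3*((-1083 + Z)/(-225 + Z)) = 3*(-1083 + Z)/(-225 + Z))
y = 20192886/18136495 (y = (-2453352 + 4096959)/((-1215)² + 3*(-1083 + 1773)/(-225 + 1773)) = 1643607/(1476225 + 3*690/1548) = 1643607/(1476225 + 3*(1/1548)*690) = 1643607/(1476225 + 115/86) = 1643607/(126955465/86) = 1643607*(86/126955465) = 20192886/18136495 ≈ 1.1134)
-y = -1*20192886/18136495 = -20192886/18136495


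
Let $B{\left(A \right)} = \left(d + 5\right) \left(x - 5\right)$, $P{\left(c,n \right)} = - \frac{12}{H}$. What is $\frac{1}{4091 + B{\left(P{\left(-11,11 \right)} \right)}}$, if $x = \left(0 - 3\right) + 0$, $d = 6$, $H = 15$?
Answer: $\frac{1}{4003} \approx 0.00024981$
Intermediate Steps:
$P{\left(c,n \right)} = - \frac{4}{5}$ ($P{\left(c,n \right)} = - \frac{12}{15} = \left(-12\right) \frac{1}{15} = - \frac{4}{5}$)
$x = -3$ ($x = -3 + 0 = -3$)
$B{\left(A \right)} = -88$ ($B{\left(A \right)} = \left(6 + 5\right) \left(-3 - 5\right) = 11 \left(-8\right) = -88$)
$\frac{1}{4091 + B{\left(P{\left(-11,11 \right)} \right)}} = \frac{1}{4091 - 88} = \frac{1}{4003}$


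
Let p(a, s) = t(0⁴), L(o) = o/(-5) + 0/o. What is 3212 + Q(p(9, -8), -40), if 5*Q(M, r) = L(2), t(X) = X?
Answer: 80298/25 ≈ 3211.9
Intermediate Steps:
L(o) = -o/5 (L(o) = o*(-⅕) + 0 = -o/5 + 0 = -o/5)
p(a, s) = 0 (p(a, s) = 0⁴ = 0)
Q(M, r) = -2/25 (Q(M, r) = (-⅕*2)/5 = (⅕)*(-⅖) = -2/25)
3212 + Q(p(9, -8), -40) = 3212 - 2/25 = 80298/25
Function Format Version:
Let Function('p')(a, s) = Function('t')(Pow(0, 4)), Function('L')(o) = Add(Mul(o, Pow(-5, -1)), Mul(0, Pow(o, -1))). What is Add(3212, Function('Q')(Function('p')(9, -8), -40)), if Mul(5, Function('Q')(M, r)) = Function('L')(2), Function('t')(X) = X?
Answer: Rational(80298, 25) ≈ 3211.9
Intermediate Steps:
Function('L')(o) = Mul(Rational(-1, 5), o) (Function('L')(o) = Add(Mul(o, Rational(-1, 5)), 0) = Add(Mul(Rational(-1, 5), o), 0) = Mul(Rational(-1, 5), o))
Function('p')(a, s) = 0 (Function('p')(a, s) = Pow(0, 4) = 0)
Function('Q')(M, r) = Rational(-2, 25) (Function('Q')(M, r) = Mul(Rational(1, 5), Mul(Rational(-1, 5), 2)) = Mul(Rational(1, 5), Rational(-2, 5)) = Rational(-2, 25))
Add(3212, Function('Q')(Function('p')(9, -8), -40)) = Add(3212, Rational(-2, 25)) = Rational(80298, 25)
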